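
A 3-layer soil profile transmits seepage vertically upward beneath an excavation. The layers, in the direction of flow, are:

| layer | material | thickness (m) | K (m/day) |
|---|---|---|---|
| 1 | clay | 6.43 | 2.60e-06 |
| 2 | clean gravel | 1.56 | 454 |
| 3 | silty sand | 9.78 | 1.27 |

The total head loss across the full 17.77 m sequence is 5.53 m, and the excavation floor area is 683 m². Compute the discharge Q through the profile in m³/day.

0.00153

Flow is perpendicular to layering, so the layers act in series and the equivalent K is the thickness-weighted harmonic mean.
Total thickness L = 6.43 + 1.56 + 9.78 = 17.77 m.
Σ(b_i/K_i) = 6.43/2.60e-06 + 1.56/454 + 9.78/1.27 = 2.473e+06 d.
K_eq = L / Σ(b_i/K_i) = 17.77 / 2.473e+06 = 7.185e-06 m/day.
Q = K_eq · A · (Δh/L) = 7.185e-06 × 683 × (5.53/17.77) = 0.001527 m³/day.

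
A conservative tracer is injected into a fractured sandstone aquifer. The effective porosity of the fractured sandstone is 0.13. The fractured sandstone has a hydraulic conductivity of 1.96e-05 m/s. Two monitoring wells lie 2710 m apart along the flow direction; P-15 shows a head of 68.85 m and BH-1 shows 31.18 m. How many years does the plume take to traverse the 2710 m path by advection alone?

Convert K: 1.96e-05 m/s × 86400 = 1.693 m/day.
Hydraulic gradient i = (68.85 − 31.18) / 2710 = 37.67 / 2710 = 0.01390.
Darcy flux q = K · i = 1.693 × 0.01390 = 0.02354 m/day.
Seepage velocity v = q / n_e = 0.02354 / 0.13 = 0.1811 m/day.
Travel time t = L / v = 2710 / 0.1811 = 14966 days = 40.98 years.

41.0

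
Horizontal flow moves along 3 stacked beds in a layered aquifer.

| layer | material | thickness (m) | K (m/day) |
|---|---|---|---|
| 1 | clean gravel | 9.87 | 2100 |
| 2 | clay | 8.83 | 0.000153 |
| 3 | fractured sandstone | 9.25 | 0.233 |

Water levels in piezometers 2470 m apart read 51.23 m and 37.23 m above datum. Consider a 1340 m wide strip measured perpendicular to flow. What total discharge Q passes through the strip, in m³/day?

157000

Flow is parallel to layering, so each bed carries its own Darcy discharge and the transmissivities add.
Σ(K_i·b_i) = 2100×9.87 + 0.000153×8.83 + 0.233×9.25 = 20729 m²/day.
Hydraulic gradient i = (51.23 − 37.23) / 2470 = 14 / 2470 = 0.005668.
Q = Σ(K_i·b_i) · W · i = 20729 × 1340 × 0.005668 = 1.574e+05 m³/day.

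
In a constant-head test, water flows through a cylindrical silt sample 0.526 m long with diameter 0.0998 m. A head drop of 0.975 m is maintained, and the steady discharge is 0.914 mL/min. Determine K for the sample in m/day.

Cross-sectional area A = π·(d/2)² = π × (0.0998/2)² = 0.007823 m².
Convert discharge: 0.914 mL/min = 1.523e-08 m³/s.
Darcy's law rearranged: K = Q·L / (A·Δh) = 1.523e-08 × 0.526 / (0.007823 × 0.975) = 1.051e-06 m/s = 0.09077 m/day.

0.0908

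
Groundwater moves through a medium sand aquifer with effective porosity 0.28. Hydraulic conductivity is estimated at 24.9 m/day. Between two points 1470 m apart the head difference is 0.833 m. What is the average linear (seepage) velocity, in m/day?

Hydraulic gradient i = Δh / L = 0.833 / 1470 = 0.0005667.
Darcy flux q = K · i = 24.90 × 0.0005667 = 0.01411 m/day.
Seepage velocity v = q / n_e = 0.01411 / 0.28 = 0.05039 m/day.

0.0504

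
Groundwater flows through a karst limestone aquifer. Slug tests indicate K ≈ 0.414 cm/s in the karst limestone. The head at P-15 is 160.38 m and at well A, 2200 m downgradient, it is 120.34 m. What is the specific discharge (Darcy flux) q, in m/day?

Convert K: 0.414 cm/s × 864 = 357.7 m/day.
Hydraulic gradient i = (160.38 − 120.34) / 2200 = 40.04 / 2200 = 0.01820.
Specific discharge q = K · i = 357.7 × 0.01820 = 6.510 m/day.

6.51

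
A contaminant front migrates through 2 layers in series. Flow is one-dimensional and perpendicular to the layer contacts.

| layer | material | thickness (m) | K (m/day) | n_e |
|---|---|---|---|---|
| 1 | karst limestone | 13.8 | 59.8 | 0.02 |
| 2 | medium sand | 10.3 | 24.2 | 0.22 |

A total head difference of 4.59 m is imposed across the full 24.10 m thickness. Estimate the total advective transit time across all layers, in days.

With flow normal to the layers, continuity requires the same specific discharge q through every layer.
Σ(b_i/K_i) = 13.8/59.8 + 10.3/24.2 = 0.6564 d.
q = Δh / Σ(b_i/K_i) = 4.59 / 0.6564 = 6.993 m/day.
In each layer the seepage velocity is v_i = q/n_i, so the layer transit time is t_i = b_i·n_i / q:
  layer 1 (karst limestone): t_1 = 13.8 × 0.02 / 6.993 = 0.03947 d
  layer 2 (medium sand): t_2 = 10.3 × 0.22 / 6.993 = 0.3240 d
Total t = Σ t_i = 0.3635 days.

0.364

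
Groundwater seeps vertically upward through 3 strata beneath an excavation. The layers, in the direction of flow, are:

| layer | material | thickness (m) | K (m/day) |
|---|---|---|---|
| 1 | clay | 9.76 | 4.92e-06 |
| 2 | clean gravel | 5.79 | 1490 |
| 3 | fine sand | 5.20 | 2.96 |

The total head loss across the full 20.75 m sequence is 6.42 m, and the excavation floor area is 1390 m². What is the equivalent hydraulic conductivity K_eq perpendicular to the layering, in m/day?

Flow is perpendicular to layering, so the layers act in series and the equivalent K is the thickness-weighted harmonic mean.
Total thickness L = 9.76 + 5.79 + 5.20 = 20.75 m.
Σ(b_i/K_i) = 9.76/4.92e-06 + 5.79/1490 + 5.20/2.96 = 1.984e+06 d.
K_eq = L / Σ(b_i/K_i) = 20.75 / 1.984e+06 = 1.046e-05 m/day.

1.05e-05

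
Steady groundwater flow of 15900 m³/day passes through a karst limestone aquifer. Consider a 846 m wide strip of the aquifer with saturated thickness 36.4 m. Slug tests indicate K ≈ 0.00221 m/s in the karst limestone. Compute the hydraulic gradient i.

0.00270

Convert K: 0.00221 m/s × 86400 = 190.9 m/day.
Cross-sectional area A = 846 × 36.4 = 30794 m².
From Q = K·A·i, i = Q / (K·A) = 15900 / (190.9 × 30794) = 0.002704.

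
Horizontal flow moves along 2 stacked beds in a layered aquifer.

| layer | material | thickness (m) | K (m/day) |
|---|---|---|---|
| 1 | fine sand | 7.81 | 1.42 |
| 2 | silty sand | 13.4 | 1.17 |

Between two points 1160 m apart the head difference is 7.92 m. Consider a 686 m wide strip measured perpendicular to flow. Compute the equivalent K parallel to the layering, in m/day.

1.26

Flow is parallel to layering, so each bed carries its own Darcy discharge and the transmissivities add.
Σ(K_i·b_i) = 1.42×7.81 + 1.17×13.4 = 26.77 m²/day.
Total thickness b = 21.21 m, so K_eq = Σ(K_i·b_i)/b = 1.262 m/day.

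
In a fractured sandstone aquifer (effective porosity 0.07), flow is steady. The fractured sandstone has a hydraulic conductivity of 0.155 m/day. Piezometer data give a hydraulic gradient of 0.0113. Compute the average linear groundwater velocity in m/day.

Hydraulic gradient i = 0.0113.
Darcy flux q = K · i = 0.1550 × 0.01130 = 0.001751 m/day.
Seepage velocity v = q / n_e = 0.001751 / 0.07 = 0.02502 m/day.

0.0250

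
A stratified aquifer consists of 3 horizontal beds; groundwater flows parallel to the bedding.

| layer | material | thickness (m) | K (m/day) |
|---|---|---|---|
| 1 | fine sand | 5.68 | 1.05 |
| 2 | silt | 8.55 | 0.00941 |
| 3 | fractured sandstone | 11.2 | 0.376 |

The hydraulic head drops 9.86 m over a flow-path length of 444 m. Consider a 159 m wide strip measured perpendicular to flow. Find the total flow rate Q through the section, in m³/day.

Flow is parallel to layering, so each bed carries its own Darcy discharge and the transmissivities add.
Σ(K_i·b_i) = 1.05×5.68 + 0.00941×8.55 + 0.376×11.2 = 10.26 m²/day.
Hydraulic gradient i = Δh / L = 9.86 / 444 = 0.02221.
Q = Σ(K_i·b_i) · W · i = 10.26 × 159 × 0.02221 = 36.21 m³/day.

36.2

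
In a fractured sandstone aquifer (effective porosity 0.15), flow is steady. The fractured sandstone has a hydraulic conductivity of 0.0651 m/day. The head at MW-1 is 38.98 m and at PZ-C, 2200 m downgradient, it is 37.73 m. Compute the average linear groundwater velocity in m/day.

0.000247

Hydraulic gradient i = (38.98 − 37.73) / 2200 = 1.25 / 2200 = 0.0005682.
Darcy flux q = K · i = 0.06510 × 0.0005682 = 3.699e-05 m/day.
Seepage velocity v = q / n_e = 3.699e-05 / 0.15 = 0.0002466 m/day.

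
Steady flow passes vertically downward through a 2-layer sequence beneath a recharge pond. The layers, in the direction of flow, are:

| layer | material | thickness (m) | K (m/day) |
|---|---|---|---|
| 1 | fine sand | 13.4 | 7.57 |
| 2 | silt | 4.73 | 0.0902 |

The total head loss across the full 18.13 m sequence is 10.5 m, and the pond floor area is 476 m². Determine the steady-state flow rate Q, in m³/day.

Flow is perpendicular to layering, so the layers act in series and the equivalent K is the thickness-weighted harmonic mean.
Total thickness L = 13.4 + 4.73 = 18.13 m.
Σ(b_i/K_i) = 13.4/7.57 + 4.73/0.0902 = 54.21 d.
K_eq = L / Σ(b_i/K_i) = 18.13 / 54.21 = 0.3344 m/day.
Q = K_eq · A · (Δh/L) = 0.3344 × 476 × (10.5/18.13) = 92.20 m³/day.

92.2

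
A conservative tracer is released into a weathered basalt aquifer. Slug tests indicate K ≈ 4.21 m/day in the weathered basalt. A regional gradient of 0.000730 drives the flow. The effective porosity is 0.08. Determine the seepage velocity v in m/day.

0.0384

Hydraulic gradient i = 0.000730.
Darcy flux q = K · i = 4.210 × 0.0007300 = 0.003073 m/day.
Seepage velocity v = q / n_e = 0.003073 / 0.08 = 0.03842 m/day.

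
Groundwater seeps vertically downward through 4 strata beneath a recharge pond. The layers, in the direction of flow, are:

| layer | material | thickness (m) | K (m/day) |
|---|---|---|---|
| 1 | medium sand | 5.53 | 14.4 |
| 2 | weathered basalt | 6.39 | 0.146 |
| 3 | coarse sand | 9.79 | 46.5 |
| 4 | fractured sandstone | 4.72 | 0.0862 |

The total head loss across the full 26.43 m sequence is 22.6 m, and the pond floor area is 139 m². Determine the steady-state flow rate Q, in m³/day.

Flow is perpendicular to layering, so the layers act in series and the equivalent K is the thickness-weighted harmonic mean.
Total thickness L = 5.53 + 6.39 + 9.79 + 4.72 = 26.43 m.
Σ(b_i/K_i) = 5.53/14.4 + 6.39/0.146 + 9.79/46.5 + 4.72/0.0862 = 99.12 d.
K_eq = L / Σ(b_i/K_i) = 26.43 / 99.12 = 0.2667 m/day.
Q = K_eq · A · (Δh/L) = 0.2667 × 139 × (22.6/26.43) = 31.69 m³/day.

31.7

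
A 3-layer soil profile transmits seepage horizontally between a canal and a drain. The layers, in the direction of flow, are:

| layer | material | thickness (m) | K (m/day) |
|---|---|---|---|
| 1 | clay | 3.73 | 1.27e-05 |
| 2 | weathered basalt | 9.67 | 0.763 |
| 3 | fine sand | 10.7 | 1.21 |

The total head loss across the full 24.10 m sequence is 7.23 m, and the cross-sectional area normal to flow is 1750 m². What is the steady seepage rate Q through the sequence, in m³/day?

Flow is perpendicular to layering, so the layers act in series and the equivalent K is the thickness-weighted harmonic mean.
Total thickness L = 3.73 + 9.67 + 10.7 = 24.10 m.
Σ(b_i/K_i) = 3.73/1.27e-05 + 9.67/0.763 + 10.7/1.21 = 2.937e+05 d.
K_eq = L / Σ(b_i/K_i) = 24.10 / 2.937e+05 = 8.205e-05 m/day.
Q = K_eq · A · (Δh/L) = 8.205e-05 × 1750 × (7.23/24.10) = 0.04308 m³/day.

0.0431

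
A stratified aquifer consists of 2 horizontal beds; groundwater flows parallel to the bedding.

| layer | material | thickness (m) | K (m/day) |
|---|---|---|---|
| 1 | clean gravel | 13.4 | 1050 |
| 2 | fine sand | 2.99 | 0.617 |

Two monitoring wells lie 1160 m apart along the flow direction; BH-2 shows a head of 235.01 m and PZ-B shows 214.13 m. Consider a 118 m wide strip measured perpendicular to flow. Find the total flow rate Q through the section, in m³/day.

29900

Flow is parallel to layering, so each bed carries its own Darcy discharge and the transmissivities add.
Σ(K_i·b_i) = 1050×13.4 + 0.617×2.99 = 14072 m²/day.
Hydraulic gradient i = (235.01 − 214.13) / 1160 = 20.88 / 1160 = 0.01800.
Q = Σ(K_i·b_i) · W · i = 14072 × 118 × 0.01800 = 29889 m³/day.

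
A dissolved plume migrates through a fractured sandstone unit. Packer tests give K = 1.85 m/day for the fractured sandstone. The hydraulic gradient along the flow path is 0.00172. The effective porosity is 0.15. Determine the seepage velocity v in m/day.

0.0212

Hydraulic gradient i = 0.00172.
Darcy flux q = K · i = 1.850 × 0.001720 = 0.003182 m/day.
Seepage velocity v = q / n_e = 0.003182 / 0.15 = 0.02121 m/day.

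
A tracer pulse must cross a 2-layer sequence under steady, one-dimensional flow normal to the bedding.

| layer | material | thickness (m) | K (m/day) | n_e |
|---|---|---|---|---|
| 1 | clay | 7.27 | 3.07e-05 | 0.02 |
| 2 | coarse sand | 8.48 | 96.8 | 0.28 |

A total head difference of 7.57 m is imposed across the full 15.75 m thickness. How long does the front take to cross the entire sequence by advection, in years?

216

With flow normal to the layers, continuity requires the same specific discharge q through every layer.
Σ(b_i/K_i) = 7.27/3.07e-05 + 8.48/96.8 = 2.368e+05 d.
q = Δh / Σ(b_i/K_i) = 7.57 / 2.368e+05 = 3.197e-05 m/day.
In each layer the seepage velocity is v_i = q/n_i, so the layer transit time is t_i = b_i·n_i / q:
  layer 1 (clay): t_1 = 7.27 × 0.02 / 3.197e-05 = 4548 d
  layer 2 (coarse sand): t_2 = 8.48 × 0.28 / 3.197e-05 = 74277 d
Total t = Σ t_i = 78825 days = 215.8 years.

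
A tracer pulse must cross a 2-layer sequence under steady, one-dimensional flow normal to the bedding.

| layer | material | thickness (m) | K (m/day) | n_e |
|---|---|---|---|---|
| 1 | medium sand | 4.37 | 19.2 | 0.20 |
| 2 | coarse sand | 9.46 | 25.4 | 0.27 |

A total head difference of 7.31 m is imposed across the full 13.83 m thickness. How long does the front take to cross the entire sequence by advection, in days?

With flow normal to the layers, continuity requires the same specific discharge q through every layer.
Σ(b_i/K_i) = 4.37/19.2 + 9.46/25.4 = 0.6000 d.
q = Δh / Σ(b_i/K_i) = 7.31 / 0.6000 = 12.18 m/day.
In each layer the seepage velocity is v_i = q/n_i, so the layer transit time is t_i = b_i·n_i / q:
  layer 1 (medium sand): t_1 = 4.37 × 0.20 / 12.18 = 0.07174 d
  layer 2 (coarse sand): t_2 = 9.46 × 0.27 / 12.18 = 0.2097 d
Total t = Σ t_i = 0.2814 days.

0.281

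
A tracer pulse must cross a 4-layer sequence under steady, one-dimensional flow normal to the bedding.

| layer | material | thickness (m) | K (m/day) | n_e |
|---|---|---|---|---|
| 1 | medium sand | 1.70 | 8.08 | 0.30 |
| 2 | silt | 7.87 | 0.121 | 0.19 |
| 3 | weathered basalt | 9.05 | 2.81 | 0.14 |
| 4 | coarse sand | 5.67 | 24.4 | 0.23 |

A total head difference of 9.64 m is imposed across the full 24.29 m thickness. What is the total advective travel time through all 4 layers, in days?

With flow normal to the layers, continuity requires the same specific discharge q through every layer.
Σ(b_i/K_i) = 1.70/8.08 + 7.87/0.121 + 9.05/2.81 + 5.67/24.4 = 68.70 d.
q = Δh / Σ(b_i/K_i) = 9.64 / 68.70 = 0.1403 m/day.
In each layer the seepage velocity is v_i = q/n_i, so the layer transit time is t_i = b_i·n_i / q:
  layer 1 (medium sand): t_1 = 1.70 × 0.30 / 0.1403 = 3.635 d
  layer 2 (silt): t_2 = 7.87 × 0.19 / 0.1403 = 10.66 d
  layer 3 (weathered basalt): t_3 = 9.05 × 0.14 / 0.1403 = 9.030 d
  layer 4 (coarse sand): t_4 = 5.67 × 0.23 / 0.1403 = 9.294 d
Total t = Σ t_i = 32.62 days.

32.6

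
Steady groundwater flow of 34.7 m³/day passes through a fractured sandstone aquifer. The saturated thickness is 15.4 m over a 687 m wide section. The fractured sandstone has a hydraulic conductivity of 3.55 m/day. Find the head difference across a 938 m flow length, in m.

0.867

Cross-sectional area A = 687 × 15.4 = 10580 m².
From Q = K·A·i, i = Q / (K·A) = 34.7 / (3.550 × 10580) = 0.0009239.
Head loss Δh = i · L = 0.0009239 × 938 = 0.8666 m.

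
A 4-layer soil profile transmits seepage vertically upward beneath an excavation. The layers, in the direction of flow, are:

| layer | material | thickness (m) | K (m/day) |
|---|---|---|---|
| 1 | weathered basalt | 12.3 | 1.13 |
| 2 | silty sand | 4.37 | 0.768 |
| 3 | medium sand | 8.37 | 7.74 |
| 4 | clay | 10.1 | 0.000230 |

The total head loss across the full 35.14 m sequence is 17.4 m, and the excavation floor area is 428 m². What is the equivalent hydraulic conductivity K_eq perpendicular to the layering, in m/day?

Flow is perpendicular to layering, so the layers act in series and the equivalent K is the thickness-weighted harmonic mean.
Total thickness L = 12.3 + 4.37 + 8.37 + 10.1 = 35.14 m.
Σ(b_i/K_i) = 12.3/1.13 + 4.37/0.768 + 8.37/7.74 + 10.1/0.000230 = 43931 d.
K_eq = L / Σ(b_i/K_i) = 35.14 / 43931 = 0.0007999 m/day.

0.000800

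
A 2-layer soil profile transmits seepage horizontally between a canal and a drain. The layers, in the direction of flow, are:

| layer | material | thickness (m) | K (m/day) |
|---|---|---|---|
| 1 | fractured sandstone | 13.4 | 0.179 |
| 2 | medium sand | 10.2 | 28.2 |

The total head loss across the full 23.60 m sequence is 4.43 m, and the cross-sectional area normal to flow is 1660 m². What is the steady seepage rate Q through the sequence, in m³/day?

97.8

Flow is perpendicular to layering, so the layers act in series and the equivalent K is the thickness-weighted harmonic mean.
Total thickness L = 13.4 + 10.2 = 23.60 m.
Σ(b_i/K_i) = 13.4/0.179 + 10.2/28.2 = 75.22 d.
K_eq = L / Σ(b_i/K_i) = 23.60 / 75.22 = 0.3137 m/day.
Q = K_eq · A · (Δh/L) = 0.3137 × 1660 × (4.43/23.60) = 97.76 m³/day.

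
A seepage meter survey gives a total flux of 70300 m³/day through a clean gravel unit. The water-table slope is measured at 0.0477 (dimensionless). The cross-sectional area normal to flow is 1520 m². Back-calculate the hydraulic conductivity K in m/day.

Hydraulic gradient i = 0.0477.
From Q = K·A·i, K = Q / (A·i) = 70300 / (1520 × 0.04770) = 969.6 m/day.

970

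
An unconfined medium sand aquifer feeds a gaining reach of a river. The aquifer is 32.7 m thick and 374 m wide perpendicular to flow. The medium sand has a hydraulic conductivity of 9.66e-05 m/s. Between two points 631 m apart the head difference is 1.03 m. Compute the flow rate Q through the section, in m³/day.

167

Convert K: 9.66e-05 m/s × 86400 = 8.346 m/day.
Cross-sectional area A = 374 × 32.7 = 12230 m².
Hydraulic gradient i = Δh / L = 1.03 / 631 = 0.001632.
Darcy's law: Q = K · A · i = 8.346 × 12230 × 0.001632 = 166.6 m³/day.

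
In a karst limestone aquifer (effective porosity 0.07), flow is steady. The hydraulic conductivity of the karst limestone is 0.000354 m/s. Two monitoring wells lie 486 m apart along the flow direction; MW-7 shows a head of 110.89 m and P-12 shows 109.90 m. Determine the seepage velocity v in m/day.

0.890

Convert K: 0.000354 m/s × 86400 = 30.59 m/day.
Hydraulic gradient i = (110.89 − 109.90) / 486 = 0.99 / 486 = 0.002037.
Darcy flux q = K · i = 30.59 × 0.002037 = 0.06230 m/day.
Seepage velocity v = q / n_e = 0.06230 / 0.07 = 0.8901 m/day.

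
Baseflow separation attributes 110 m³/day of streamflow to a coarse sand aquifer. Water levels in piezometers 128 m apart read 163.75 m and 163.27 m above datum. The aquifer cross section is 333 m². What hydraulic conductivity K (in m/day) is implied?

88.1

Hydraulic gradient i = (163.75 − 163.27) / 128 = 0.48 / 128 = 0.003750.
From Q = K·A·i, K = Q / (A·i) = 110 / (333.0 × 0.003750) = 88.09 m/day.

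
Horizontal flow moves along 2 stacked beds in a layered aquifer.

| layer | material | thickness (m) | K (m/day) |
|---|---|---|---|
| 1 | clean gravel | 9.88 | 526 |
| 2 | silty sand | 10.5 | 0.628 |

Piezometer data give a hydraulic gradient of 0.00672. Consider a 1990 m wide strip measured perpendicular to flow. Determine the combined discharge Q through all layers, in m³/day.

69600

Flow is parallel to layering, so each bed carries its own Darcy discharge and the transmissivities add.
Σ(K_i·b_i) = 526×9.88 + 0.628×10.5 = 5203 m²/day.
Hydraulic gradient i = 0.00672.
Q = Σ(K_i·b_i) · W · i = 5203 × 1990 × 0.006720 = 69585 m³/day.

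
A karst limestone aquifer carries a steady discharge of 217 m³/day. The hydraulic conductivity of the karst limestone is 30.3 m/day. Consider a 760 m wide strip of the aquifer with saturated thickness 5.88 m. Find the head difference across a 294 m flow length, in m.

0.471

Cross-sectional area A = 760 × 5.88 = 4469 m².
From Q = K·A·i, i = Q / (K·A) = 217 / (30.30 × 4469) = 0.001603.
Head loss Δh = i · L = 0.001603 × 294 = 0.4712 m.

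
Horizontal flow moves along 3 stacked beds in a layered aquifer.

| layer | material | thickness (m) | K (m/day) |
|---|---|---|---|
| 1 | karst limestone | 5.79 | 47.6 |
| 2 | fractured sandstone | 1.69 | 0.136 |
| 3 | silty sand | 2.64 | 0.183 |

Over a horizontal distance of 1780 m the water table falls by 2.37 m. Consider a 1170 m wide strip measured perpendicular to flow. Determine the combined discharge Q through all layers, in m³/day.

Flow is parallel to layering, so each bed carries its own Darcy discharge and the transmissivities add.
Σ(K_i·b_i) = 47.6×5.79 + 0.136×1.69 + 0.183×2.64 = 276.3 m²/day.
Hydraulic gradient i = Δh / L = 2.37 / 1780 = 0.001331.
Q = Σ(K_i·b_i) · W · i = 276.3 × 1170 × 0.001331 = 430.4 m³/day.

430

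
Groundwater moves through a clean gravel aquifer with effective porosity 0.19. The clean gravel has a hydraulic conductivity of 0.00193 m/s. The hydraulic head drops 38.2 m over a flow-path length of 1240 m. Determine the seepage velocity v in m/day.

27.0

Convert K: 0.00193 m/s × 86400 = 166.8 m/day.
Hydraulic gradient i = Δh / L = 38.2 / 1240 = 0.03081.
Darcy flux q = K · i = 166.8 × 0.03081 = 5.137 m/day.
Seepage velocity v = q / n_e = 5.137 / 0.19 = 27.04 m/day.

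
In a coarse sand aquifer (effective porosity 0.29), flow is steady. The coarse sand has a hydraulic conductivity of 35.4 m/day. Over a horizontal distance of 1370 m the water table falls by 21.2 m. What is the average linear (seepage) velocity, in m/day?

Hydraulic gradient i = Δh / L = 21.2 / 1370 = 0.01547.
Darcy flux q = K · i = 35.40 × 0.01547 = 0.5478 m/day.
Seepage velocity v = q / n_e = 0.5478 / 0.29 = 1.889 m/day.

1.89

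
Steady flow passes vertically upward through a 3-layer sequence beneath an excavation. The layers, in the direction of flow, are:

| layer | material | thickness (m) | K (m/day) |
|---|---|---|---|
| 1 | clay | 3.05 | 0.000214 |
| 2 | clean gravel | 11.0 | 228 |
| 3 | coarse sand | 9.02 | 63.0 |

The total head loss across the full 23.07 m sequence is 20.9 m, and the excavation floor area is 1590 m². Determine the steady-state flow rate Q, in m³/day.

Flow is perpendicular to layering, so the layers act in series and the equivalent K is the thickness-weighted harmonic mean.
Total thickness L = 3.05 + 11.0 + 9.02 = 23.07 m.
Σ(b_i/K_i) = 3.05/0.000214 + 11.0/228 + 9.02/63.0 = 14253 d.
K_eq = L / Σ(b_i/K_i) = 23.07 / 14253 = 0.001619 m/day.
Q = K_eq · A · (Δh/L) = 0.001619 × 1590 × (20.9/23.07) = 2.332 m³/day.

2.33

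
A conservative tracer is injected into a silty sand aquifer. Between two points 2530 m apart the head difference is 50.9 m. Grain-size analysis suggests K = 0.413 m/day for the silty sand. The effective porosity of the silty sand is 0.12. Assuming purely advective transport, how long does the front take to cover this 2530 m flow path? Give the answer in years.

100

Hydraulic gradient i = Δh / L = 50.9 / 2530 = 0.02012.
Darcy flux q = K · i = 0.4130 × 0.02012 = 0.008309 m/day.
Seepage velocity v = q / n_e = 0.008309 / 0.12 = 0.06924 m/day.
Travel time t = L / v = 2530 / 0.06924 = 36539 days = 100.0 years.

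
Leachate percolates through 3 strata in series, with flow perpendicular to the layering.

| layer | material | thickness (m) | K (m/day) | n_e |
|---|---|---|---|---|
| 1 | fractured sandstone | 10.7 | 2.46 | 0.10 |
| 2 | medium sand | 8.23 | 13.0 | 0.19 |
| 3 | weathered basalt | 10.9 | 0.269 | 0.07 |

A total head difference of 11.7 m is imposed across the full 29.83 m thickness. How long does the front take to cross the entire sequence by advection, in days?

With flow normal to the layers, continuity requires the same specific discharge q through every layer.
Σ(b_i/K_i) = 10.7/2.46 + 8.23/13.0 + 10.9/0.269 = 45.50 d.
q = Δh / Σ(b_i/K_i) = 11.7 / 45.50 = 0.2571 m/day.
In each layer the seepage velocity is v_i = q/n_i, so the layer transit time is t_i = b_i·n_i / q:
  layer 1 (fractured sandstone): t_1 = 10.7 × 0.10 / 0.2571 = 4.161 d
  layer 2 (medium sand): t_2 = 8.23 × 0.19 / 0.2571 = 6.081 d
  layer 3 (weathered basalt): t_3 = 10.9 × 0.07 / 0.2571 = 2.967 d
Total t = Σ t_i = 13.21 days.

13.2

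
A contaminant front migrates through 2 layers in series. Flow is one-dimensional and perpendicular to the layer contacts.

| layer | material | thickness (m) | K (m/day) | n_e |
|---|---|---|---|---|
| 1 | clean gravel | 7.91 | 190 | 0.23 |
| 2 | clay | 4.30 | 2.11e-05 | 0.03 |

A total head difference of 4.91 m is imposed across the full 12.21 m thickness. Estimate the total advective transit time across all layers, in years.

221

With flow normal to the layers, continuity requires the same specific discharge q through every layer.
Σ(b_i/K_i) = 7.91/190 + 4.30/2.11e-05 = 2.038e+05 d.
q = Δh / Σ(b_i/K_i) = 4.91 / 2.038e+05 = 2.409e-05 m/day.
In each layer the seepage velocity is v_i = q/n_i, so the layer transit time is t_i = b_i·n_i / q:
  layer 1 (clean gravel): t_1 = 7.91 × 0.23 / 2.409e-05 = 75511 d
  layer 2 (clay): t_2 = 4.30 × 0.03 / 2.409e-05 = 5354 d
Total t = Σ t_i = 80865 days = 221.4 years.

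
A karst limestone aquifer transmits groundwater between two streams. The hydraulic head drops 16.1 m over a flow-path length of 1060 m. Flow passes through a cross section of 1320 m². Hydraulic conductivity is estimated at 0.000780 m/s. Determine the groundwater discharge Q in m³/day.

Convert K: 0.000780 m/s × 86400 = 67.39 m/day.
Hydraulic gradient i = Δh / L = 16.1 / 1060 = 0.01519.
Darcy's law: Q = K · A · i = 67.39 × 1320 × 0.01519 = 1351 m³/day.

1350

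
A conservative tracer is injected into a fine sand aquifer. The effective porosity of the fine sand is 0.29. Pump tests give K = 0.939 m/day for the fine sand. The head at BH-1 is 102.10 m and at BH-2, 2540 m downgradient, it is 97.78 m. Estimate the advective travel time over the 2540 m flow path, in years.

1260

Hydraulic gradient i = (102.10 − 97.78) / 2540 = 4.32 / 2540 = 0.001701.
Darcy flux q = K · i = 0.9390 × 0.001701 = 0.001597 m/day.
Seepage velocity v = q / n_e = 0.001597 / 0.29 = 0.005507 m/day.
Travel time t = L / v = 2540 / 0.005507 = 4.612e+05 days = 1263 years.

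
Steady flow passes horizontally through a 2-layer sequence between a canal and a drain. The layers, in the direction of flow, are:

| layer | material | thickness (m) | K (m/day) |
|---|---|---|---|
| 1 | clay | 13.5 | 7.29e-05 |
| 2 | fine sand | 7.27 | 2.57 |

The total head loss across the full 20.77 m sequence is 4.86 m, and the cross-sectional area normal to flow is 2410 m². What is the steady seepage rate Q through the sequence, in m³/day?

Flow is perpendicular to layering, so the layers act in series and the equivalent K is the thickness-weighted harmonic mean.
Total thickness L = 13.5 + 7.27 = 20.77 m.
Σ(b_i/K_i) = 13.5/7.29e-05 + 7.27/2.57 = 1.852e+05 d.
K_eq = L / Σ(b_i/K_i) = 20.77 / 1.852e+05 = 0.0001122 m/day.
Q = K_eq · A · (Δh/L) = 0.0001122 × 2410 × (4.86/20.77) = 0.06325 m³/day.

0.0632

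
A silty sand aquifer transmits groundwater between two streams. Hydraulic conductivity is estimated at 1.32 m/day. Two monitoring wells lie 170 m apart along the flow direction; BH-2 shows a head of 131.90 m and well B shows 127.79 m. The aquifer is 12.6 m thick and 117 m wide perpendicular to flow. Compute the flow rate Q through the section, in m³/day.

Cross-sectional area A = 117 × 12.6 = 1474 m².
Hydraulic gradient i = (131.90 − 127.79) / 170 = 4.11 / 170 = 0.02418.
Darcy's law: Q = K · A · i = 1.320 × 1474 × 0.02418 = 47.05 m³/day.

47.0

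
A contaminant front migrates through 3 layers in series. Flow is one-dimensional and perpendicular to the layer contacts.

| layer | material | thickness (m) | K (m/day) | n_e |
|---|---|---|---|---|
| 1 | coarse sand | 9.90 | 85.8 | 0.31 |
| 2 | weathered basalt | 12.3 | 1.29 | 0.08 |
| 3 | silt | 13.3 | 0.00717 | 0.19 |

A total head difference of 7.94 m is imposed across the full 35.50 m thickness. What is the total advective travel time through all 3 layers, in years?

4.23

With flow normal to the layers, continuity requires the same specific discharge q through every layer.
Σ(b_i/K_i) = 9.90/85.8 + 12.3/1.29 + 13.3/0.00717 = 1865 d.
q = Δh / Σ(b_i/K_i) = 7.94 / 1865 = 0.004258 m/day.
In each layer the seepage velocity is v_i = q/n_i, so the layer transit time is t_i = b_i·n_i / q:
  layer 1 (coarse sand): t_1 = 9.90 × 0.31 / 0.004258 = 720.7 d
  layer 2 (weathered basalt): t_2 = 12.3 × 0.08 / 0.004258 = 231.1 d
  layer 3 (silt): t_3 = 13.3 × 0.19 / 0.004258 = 593.4 d
Total t = Σ t_i = 1545 days = 4.231 years.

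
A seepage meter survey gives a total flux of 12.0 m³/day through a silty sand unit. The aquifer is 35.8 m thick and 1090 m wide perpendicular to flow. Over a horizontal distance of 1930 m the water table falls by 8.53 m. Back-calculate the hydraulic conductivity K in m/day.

Cross-sectional area A = 1090 × 35.8 = 39022 m².
Hydraulic gradient i = Δh / L = 8.53 / 1930 = 0.004420.
From Q = K·A·i, K = Q / (A·i) = 12.0 / (39022 × 0.004420) = 0.06958 m/day.

0.0696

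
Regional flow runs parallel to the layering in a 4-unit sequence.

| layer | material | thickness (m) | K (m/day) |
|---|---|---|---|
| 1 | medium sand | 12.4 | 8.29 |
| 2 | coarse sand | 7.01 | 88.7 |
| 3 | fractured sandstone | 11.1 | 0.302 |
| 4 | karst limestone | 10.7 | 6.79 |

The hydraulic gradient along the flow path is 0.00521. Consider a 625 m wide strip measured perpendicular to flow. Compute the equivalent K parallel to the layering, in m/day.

19.4

Flow is parallel to layering, so each bed carries its own Darcy discharge and the transmissivities add.
Σ(K_i·b_i) = 8.29×12.4 + 88.7×7.01 + 0.302×11.1 + 6.79×10.7 = 800.6 m²/day.
Total thickness b = 41.21 m, so K_eq = Σ(K_i·b_i)/b = 19.43 m/day.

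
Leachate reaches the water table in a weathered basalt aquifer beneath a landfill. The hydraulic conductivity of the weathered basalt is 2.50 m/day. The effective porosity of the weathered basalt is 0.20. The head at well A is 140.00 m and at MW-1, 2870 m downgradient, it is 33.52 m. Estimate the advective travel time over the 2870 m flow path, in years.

16.9

Hydraulic gradient i = (140.00 − 33.52) / 2870 = 106.48 / 2870 = 0.03710.
Darcy flux q = K · i = 2.500 × 0.03710 = 0.09275 m/day.
Seepage velocity v = q / n_e = 0.09275 / 0.20 = 0.4638 m/day.
Travel time t = L / v = 2870 / 0.4638 = 6189 days = 16.94 years.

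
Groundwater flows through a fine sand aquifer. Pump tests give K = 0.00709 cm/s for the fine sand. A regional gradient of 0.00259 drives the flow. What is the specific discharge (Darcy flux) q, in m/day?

Convert K: 0.00709 cm/s × 864 = 6.126 m/day.
Hydraulic gradient i = 0.00259.
Specific discharge q = K · i = 6.126 × 0.002590 = 0.01587 m/day.

0.0159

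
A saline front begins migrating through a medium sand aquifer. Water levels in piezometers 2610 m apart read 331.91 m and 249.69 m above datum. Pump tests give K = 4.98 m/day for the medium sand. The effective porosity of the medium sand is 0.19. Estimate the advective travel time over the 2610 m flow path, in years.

Hydraulic gradient i = (331.91 − 249.69) / 2610 = 82.22 / 2610 = 0.03150.
Darcy flux q = K · i = 4.980 × 0.03150 = 0.1569 m/day.
Seepage velocity v = q / n_e = 0.1569 / 0.19 = 0.8257 m/day.
Travel time t = L / v = 2610 / 0.8257 = 3161 days = 8.654 years.

8.65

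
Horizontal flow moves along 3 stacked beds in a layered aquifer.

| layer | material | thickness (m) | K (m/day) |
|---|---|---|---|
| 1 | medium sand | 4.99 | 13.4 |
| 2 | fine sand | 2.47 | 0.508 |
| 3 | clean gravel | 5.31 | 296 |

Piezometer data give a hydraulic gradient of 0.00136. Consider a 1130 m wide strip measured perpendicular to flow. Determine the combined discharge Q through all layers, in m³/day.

Flow is parallel to layering, so each bed carries its own Darcy discharge and the transmissivities add.
Σ(K_i·b_i) = 13.4×4.99 + 0.508×2.47 + 296×5.31 = 1640 m²/day.
Hydraulic gradient i = 0.00136.
Q = Σ(K_i·b_i) · W · i = 1640 × 1130 × 0.001360 = 2520 m³/day.

2520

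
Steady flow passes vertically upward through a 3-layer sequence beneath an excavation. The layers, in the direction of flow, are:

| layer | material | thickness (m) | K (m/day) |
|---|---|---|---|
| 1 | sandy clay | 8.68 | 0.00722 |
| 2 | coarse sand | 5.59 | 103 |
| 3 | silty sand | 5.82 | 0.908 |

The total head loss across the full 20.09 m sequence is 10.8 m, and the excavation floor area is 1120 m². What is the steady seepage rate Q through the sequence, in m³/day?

Flow is perpendicular to layering, so the layers act in series and the equivalent K is the thickness-weighted harmonic mean.
Total thickness L = 8.68 + 5.59 + 5.82 = 20.09 m.
Σ(b_i/K_i) = 8.68/0.00722 + 5.59/103 + 5.82/0.908 = 1209 d.
K_eq = L / Σ(b_i/K_i) = 20.09 / 1209 = 0.01662 m/day.
Q = K_eq · A · (Δh/L) = 0.01662 × 1120 × (10.8/20.09) = 10.01 m³/day.

10.0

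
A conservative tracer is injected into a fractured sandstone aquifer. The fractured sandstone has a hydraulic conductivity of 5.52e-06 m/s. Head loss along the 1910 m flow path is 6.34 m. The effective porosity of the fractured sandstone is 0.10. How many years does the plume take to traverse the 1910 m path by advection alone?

Convert K: 5.52e-06 m/s × 86400 = 0.4769 m/day.
Hydraulic gradient i = Δh / L = 6.34 / 1910 = 0.003319.
Darcy flux q = K · i = 0.4769 × 0.003319 = 0.001583 m/day.
Seepage velocity v = q / n_e = 0.001583 / 0.10 = 0.01583 m/day.
Travel time t = L / v = 1910 / 0.01583 = 1.206e+05 days = 330.3 years.

330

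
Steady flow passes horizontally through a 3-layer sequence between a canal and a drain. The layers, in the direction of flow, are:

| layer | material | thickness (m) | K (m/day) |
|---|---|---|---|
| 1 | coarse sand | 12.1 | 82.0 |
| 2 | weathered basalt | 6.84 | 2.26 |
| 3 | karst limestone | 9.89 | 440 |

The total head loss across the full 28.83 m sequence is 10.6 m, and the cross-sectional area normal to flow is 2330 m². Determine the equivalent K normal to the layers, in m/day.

Flow is perpendicular to layering, so the layers act in series and the equivalent K is the thickness-weighted harmonic mean.
Total thickness L = 12.1 + 6.84 + 9.89 = 28.83 m.
Σ(b_i/K_i) = 12.1/82.0 + 6.84/2.26 + 9.89/440 = 3.197 d.
K_eq = L / Σ(b_i/K_i) = 28.83 / 3.197 = 9.019 m/day.

9.02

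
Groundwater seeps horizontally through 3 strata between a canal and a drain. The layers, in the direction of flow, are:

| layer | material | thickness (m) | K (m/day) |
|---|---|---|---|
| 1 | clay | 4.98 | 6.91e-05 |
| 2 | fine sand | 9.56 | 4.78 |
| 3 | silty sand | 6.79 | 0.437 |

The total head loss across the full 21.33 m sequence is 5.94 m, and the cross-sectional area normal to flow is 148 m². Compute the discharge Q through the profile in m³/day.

0.0122

Flow is perpendicular to layering, so the layers act in series and the equivalent K is the thickness-weighted harmonic mean.
Total thickness L = 4.98 + 9.56 + 6.79 = 21.33 m.
Σ(b_i/K_i) = 4.98/6.91e-05 + 9.56/4.78 + 6.79/0.437 = 72087 d.
K_eq = L / Σ(b_i/K_i) = 21.33 / 72087 = 0.0002959 m/day.
Q = K_eq · A · (Δh/L) = 0.0002959 × 148 × (5.94/21.33) = 0.01220 m³/day.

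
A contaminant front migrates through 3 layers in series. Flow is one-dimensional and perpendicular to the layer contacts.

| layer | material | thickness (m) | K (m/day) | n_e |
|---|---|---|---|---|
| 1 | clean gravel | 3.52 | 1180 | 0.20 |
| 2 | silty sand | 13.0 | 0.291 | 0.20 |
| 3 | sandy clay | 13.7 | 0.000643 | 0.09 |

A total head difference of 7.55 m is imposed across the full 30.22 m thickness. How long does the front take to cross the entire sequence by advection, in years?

With flow normal to the layers, continuity requires the same specific discharge q through every layer.
Σ(b_i/K_i) = 3.52/1180 + 13.0/0.291 + 13.7/0.000643 = 21351 d.
q = Δh / Σ(b_i/K_i) = 7.55 / 21351 = 0.0003536 m/day.
In each layer the seepage velocity is v_i = q/n_i, so the layer transit time is t_i = b_i·n_i / q:
  layer 1 (clean gravel): t_1 = 3.52 × 0.20 / 0.0003536 = 1991 d
  layer 2 (silty sand): t_2 = 13.0 × 0.20 / 0.0003536 = 7353 d
  layer 3 (sandy clay): t_3 = 13.7 × 0.09 / 0.0003536 = 3487 d
Total t = Σ t_i = 12830 days = 35.13 years.

35.1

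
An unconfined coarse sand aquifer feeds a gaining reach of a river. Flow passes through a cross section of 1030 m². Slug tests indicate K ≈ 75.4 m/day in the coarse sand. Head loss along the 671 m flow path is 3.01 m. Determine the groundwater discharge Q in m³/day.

348

Hydraulic gradient i = Δh / L = 3.01 / 671 = 0.004486.
Darcy's law: Q = K · A · i = 75.40 × 1030 × 0.004486 = 348.4 m³/day.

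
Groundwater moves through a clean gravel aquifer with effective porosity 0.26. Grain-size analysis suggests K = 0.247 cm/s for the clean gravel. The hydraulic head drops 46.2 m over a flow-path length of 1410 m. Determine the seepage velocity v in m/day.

26.9

Convert K: 0.247 cm/s × 864 = 213.4 m/day.
Hydraulic gradient i = Δh / L = 46.2 / 1410 = 0.03277.
Darcy flux q = K · i = 213.4 × 0.03277 = 6.993 m/day.
Seepage velocity v = q / n_e = 6.993 / 0.26 = 26.89 m/day.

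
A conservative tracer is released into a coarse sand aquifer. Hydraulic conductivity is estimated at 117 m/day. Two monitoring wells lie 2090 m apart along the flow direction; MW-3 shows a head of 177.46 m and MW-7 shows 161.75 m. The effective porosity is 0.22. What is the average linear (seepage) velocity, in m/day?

Hydraulic gradient i = (177.46 − 161.75) / 2090 = 15.71 / 2090 = 0.007517.
Darcy flux q = K · i = 117.0 × 0.007517 = 0.8795 m/day.
Seepage velocity v = q / n_e = 0.8795 / 0.22 = 3.998 m/day.

4.00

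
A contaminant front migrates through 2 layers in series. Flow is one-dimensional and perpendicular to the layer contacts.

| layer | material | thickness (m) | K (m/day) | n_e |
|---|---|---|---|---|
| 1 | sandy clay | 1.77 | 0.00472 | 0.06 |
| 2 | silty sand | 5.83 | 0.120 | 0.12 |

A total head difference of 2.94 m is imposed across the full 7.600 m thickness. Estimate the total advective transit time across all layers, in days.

116

With flow normal to the layers, continuity requires the same specific discharge q through every layer.
Σ(b_i/K_i) = 1.77/0.00472 + 5.83/0.120 = 423.6 d.
q = Δh / Σ(b_i/K_i) = 2.94 / 423.6 = 0.006941 m/day.
In each layer the seepage velocity is v_i = q/n_i, so the layer transit time is t_i = b_i·n_i / q:
  layer 1 (sandy clay): t_1 = 1.77 × 0.06 / 0.006941 = 15.30 d
  layer 2 (silty sand): t_2 = 5.83 × 0.12 / 0.006941 = 100.8 d
Total t = Σ t_i = 116.1 days.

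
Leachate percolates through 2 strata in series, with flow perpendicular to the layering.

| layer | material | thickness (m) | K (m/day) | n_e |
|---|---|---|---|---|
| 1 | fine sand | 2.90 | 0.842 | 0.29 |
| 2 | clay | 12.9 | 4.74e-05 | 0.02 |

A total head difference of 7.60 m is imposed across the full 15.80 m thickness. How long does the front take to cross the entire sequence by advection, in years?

108

With flow normal to the layers, continuity requires the same specific discharge q through every layer.
Σ(b_i/K_i) = 2.90/0.842 + 12.9/4.74e-05 = 2.722e+05 d.
q = Δh / Σ(b_i/K_i) = 7.60 / 2.722e+05 = 2.793e-05 m/day.
In each layer the seepage velocity is v_i = q/n_i, so the layer transit time is t_i = b_i·n_i / q:
  layer 1 (fine sand): t_1 = 2.90 × 0.29 / 2.793e-05 = 30116 d
  layer 2 (clay): t_2 = 12.9 × 0.02 / 2.793e-05 = 9239 d
Total t = Σ t_i = 39355 days = 107.7 years.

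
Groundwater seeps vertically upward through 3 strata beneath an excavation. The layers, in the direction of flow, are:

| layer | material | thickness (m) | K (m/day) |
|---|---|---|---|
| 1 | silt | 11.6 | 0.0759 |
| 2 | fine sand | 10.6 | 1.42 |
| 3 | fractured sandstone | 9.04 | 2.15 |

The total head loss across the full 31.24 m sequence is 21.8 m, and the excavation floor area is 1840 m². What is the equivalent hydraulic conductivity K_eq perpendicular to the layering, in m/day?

0.190

Flow is perpendicular to layering, so the layers act in series and the equivalent K is the thickness-weighted harmonic mean.
Total thickness L = 11.6 + 10.6 + 9.04 = 31.24 m.
Σ(b_i/K_i) = 11.6/0.0759 + 10.6/1.42 + 9.04/2.15 = 164.5 d.
K_eq = L / Σ(b_i/K_i) = 31.24 / 164.5 = 0.1899 m/day.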